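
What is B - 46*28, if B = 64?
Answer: -1224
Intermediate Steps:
B - 46*28 = 64 - 46*28 = 64 - 1288 = -1224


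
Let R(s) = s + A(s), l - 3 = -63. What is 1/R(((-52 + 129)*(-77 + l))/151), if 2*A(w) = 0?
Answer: -151/10549 ≈ -0.014314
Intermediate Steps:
l = -60 (l = 3 - 63 = -60)
A(w) = 0 (A(w) = (1/2)*0 = 0)
R(s) = s (R(s) = s + 0 = s)
1/R(((-52 + 129)*(-77 + l))/151) = 1/(((-52 + 129)*(-77 - 60))/151) = 1/((77*(-137))*(1/151)) = 1/(-10549*1/151) = 1/(-10549/151) = -151/10549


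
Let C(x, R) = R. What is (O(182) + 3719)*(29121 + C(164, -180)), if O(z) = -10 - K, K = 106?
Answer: 104274423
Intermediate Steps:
O(z) = -116 (O(z) = -10 - 1*106 = -10 - 106 = -116)
(O(182) + 3719)*(29121 + C(164, -180)) = (-116 + 3719)*(29121 - 180) = 3603*28941 = 104274423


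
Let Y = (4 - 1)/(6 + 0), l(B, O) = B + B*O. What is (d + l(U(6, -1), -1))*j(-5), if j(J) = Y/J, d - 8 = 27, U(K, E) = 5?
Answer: -7/2 ≈ -3.5000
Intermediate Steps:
d = 35 (d = 8 + 27 = 35)
Y = 1/2 (Y = 3/6 = 3*(1/6) = 1/2 ≈ 0.50000)
j(J) = 1/(2*J)
(d + l(U(6, -1), -1))*j(-5) = (35 + 5*(1 - 1))*((1/2)/(-5)) = (35 + 5*0)*((1/2)*(-1/5)) = (35 + 0)*(-1/10) = 35*(-1/10) = -7/2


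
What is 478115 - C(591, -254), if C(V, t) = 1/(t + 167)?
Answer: 41596006/87 ≈ 4.7812e+5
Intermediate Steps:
C(V, t) = 1/(167 + t)
478115 - C(591, -254) = 478115 - 1/(167 - 254) = 478115 - 1/(-87) = 478115 - 1*(-1/87) = 478115 + 1/87 = 41596006/87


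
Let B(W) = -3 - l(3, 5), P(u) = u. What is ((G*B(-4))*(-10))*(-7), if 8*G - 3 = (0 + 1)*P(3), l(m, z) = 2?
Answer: -525/2 ≈ -262.50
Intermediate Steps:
B(W) = -5 (B(W) = -3 - 1*2 = -3 - 2 = -5)
G = 3/4 (G = 3/8 + ((0 + 1)*3)/8 = 3/8 + (1*3)/8 = 3/8 + (1/8)*3 = 3/8 + 3/8 = 3/4 ≈ 0.75000)
((G*B(-4))*(-10))*(-7) = (((3/4)*(-5))*(-10))*(-7) = -15/4*(-10)*(-7) = (75/2)*(-7) = -525/2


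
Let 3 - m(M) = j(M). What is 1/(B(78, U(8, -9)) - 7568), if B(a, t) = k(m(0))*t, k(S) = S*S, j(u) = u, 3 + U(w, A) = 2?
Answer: -1/7577 ≈ -0.00013198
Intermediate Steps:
U(w, A) = -1 (U(w, A) = -3 + 2 = -1)
m(M) = 3 - M
k(S) = S²
B(a, t) = 9*t (B(a, t) = (3 - 1*0)²*t = (3 + 0)²*t = 3²*t = 9*t)
1/(B(78, U(8, -9)) - 7568) = 1/(9*(-1) - 7568) = 1/(-9 - 7568) = 1/(-7577) = -1/7577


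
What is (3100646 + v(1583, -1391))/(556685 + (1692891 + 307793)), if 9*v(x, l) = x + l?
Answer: 9302002/7672107 ≈ 1.2124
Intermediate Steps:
v(x, l) = l/9 + x/9 (v(x, l) = (x + l)/9 = (l + x)/9 = l/9 + x/9)
(3100646 + v(1583, -1391))/(556685 + (1692891 + 307793)) = (3100646 + ((1/9)*(-1391) + (1/9)*1583))/(556685 + (1692891 + 307793)) = (3100646 + (-1391/9 + 1583/9))/(556685 + 2000684) = (3100646 + 64/3)/2557369 = (9302002/3)*(1/2557369) = 9302002/7672107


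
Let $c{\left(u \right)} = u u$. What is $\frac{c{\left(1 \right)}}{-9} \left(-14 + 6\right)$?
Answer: $\frac{8}{9} \approx 0.88889$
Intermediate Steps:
$c{\left(u \right)} = u^{2}$
$\frac{c{\left(1 \right)}}{-9} \left(-14 + 6\right) = \frac{1^{2}}{-9} \left(-14 + 6\right) = 1 \left(- \frac{1}{9}\right) \left(-8\right) = \left(- \frac{1}{9}\right) \left(-8\right) = \frac{8}{9}$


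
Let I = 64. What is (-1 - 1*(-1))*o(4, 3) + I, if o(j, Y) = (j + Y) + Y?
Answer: 64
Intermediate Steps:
o(j, Y) = j + 2*Y (o(j, Y) = (Y + j) + Y = j + 2*Y)
(-1 - 1*(-1))*o(4, 3) + I = (-1 - 1*(-1))*(4 + 2*3) + 64 = (-1 + 1)*(4 + 6) + 64 = 0*10 + 64 = 0 + 64 = 64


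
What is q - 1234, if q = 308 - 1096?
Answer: -2022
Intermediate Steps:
q = -788
q - 1234 = -788 - 1234 = -2022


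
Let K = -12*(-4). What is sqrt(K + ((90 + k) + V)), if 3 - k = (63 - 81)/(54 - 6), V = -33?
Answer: 17*sqrt(6)/4 ≈ 10.410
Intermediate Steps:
k = 27/8 (k = 3 - (63 - 81)/(54 - 6) = 3 - (-18)/48 = 3 - 1*(-3/8) = 3 + 3/8 = 27/8 ≈ 3.3750)
K = 48
sqrt(K + ((90 + k) + V)) = sqrt(48 + ((90 + 27/8) - 33)) = sqrt(48 + (747/8 - 33)) = sqrt(48 + 483/8) = sqrt(867/8) = 17*sqrt(6)/4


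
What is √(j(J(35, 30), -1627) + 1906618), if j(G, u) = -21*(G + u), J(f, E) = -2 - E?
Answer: √1941457 ≈ 1393.4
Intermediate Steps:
j(G, u) = -21*G - 21*u
√(j(J(35, 30), -1627) + 1906618) = √((-21*(-2 - 1*30) - 21*(-1627)) + 1906618) = √((-21*(-2 - 30) + 34167) + 1906618) = √((-21*(-32) + 34167) + 1906618) = √((672 + 34167) + 1906618) = √(34839 + 1906618) = √1941457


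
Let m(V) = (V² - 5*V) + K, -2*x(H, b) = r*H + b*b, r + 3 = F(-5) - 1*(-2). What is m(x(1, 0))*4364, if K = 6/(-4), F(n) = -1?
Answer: -24002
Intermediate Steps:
r = -2 (r = -3 + (-1 - 1*(-2)) = -3 + (-1 + 2) = -3 + 1 = -2)
K = -3/2 (K = 6*(-¼) = -3/2 ≈ -1.5000)
x(H, b) = H - b²/2 (x(H, b) = -(-2*H + b*b)/2 = -(-2*H + b²)/2 = -(b² - 2*H)/2 = H - b²/2)
m(V) = -3/2 + V² - 5*V (m(V) = (V² - 5*V) - 3/2 = -3/2 + V² - 5*V)
m(x(1, 0))*4364 = (-3/2 + (1 - ½*0²)² - 5*(1 - ½*0²))*4364 = (-3/2 + (1 - ½*0)² - 5*(1 - ½*0))*4364 = (-3/2 + (1 + 0)² - 5*(1 + 0))*4364 = (-3/2 + 1² - 5*1)*4364 = (-3/2 + 1 - 5)*4364 = -11/2*4364 = -24002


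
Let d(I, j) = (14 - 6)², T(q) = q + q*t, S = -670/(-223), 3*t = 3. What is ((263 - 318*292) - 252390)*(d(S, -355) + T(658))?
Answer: -476076540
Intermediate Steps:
t = 1 (t = (⅓)*3 = 1)
S = 670/223 (S = -670*(-1/223) = 670/223 ≈ 3.0045)
T(q) = 2*q (T(q) = q + q*1 = q + q = 2*q)
d(I, j) = 64 (d(I, j) = 8² = 64)
((263 - 318*292) - 252390)*(d(S, -355) + T(658)) = ((263 - 318*292) - 252390)*(64 + 2*658) = ((263 - 92856) - 252390)*(64 + 1316) = (-92593 - 252390)*1380 = -344983*1380 = -476076540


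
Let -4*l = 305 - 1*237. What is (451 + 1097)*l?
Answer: -26316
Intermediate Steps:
l = -17 (l = -(305 - 1*237)/4 = -(305 - 237)/4 = -¼*68 = -17)
(451 + 1097)*l = (451 + 1097)*(-17) = 1548*(-17) = -26316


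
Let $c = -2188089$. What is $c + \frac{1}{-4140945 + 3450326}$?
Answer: $- \frac{1511135837092}{690619} \approx -2.1881 \cdot 10^{6}$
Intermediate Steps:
$c + \frac{1}{-4140945 + 3450326} = -2188089 + \frac{1}{-4140945 + 3450326} = -2188089 + \frac{1}{-690619} = -2188089 - \frac{1}{690619} = - \frac{1511135837092}{690619}$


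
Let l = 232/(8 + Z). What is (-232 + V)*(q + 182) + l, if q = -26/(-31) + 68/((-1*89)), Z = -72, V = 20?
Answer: -852055435/22072 ≈ -38603.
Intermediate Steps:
l = -29/8 (l = 232/(8 - 72) = 232/(-64) = 232*(-1/64) = -29/8 ≈ -3.6250)
q = 206/2759 (q = -26*(-1/31) + 68/(-89) = 26/31 + 68*(-1/89) = 26/31 - 68/89 = 206/2759 ≈ 0.074665)
(-232 + V)*(q + 182) + l = (-232 + 20)*(206/2759 + 182) - 29/8 = -212*502344/2759 - 29/8 = -106496928/2759 - 29/8 = -852055435/22072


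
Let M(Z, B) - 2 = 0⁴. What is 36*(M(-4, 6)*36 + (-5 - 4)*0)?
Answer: 2592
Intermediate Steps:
M(Z, B) = 2 (M(Z, B) = 2 + 0⁴ = 2 + 0 = 2)
36*(M(-4, 6)*36 + (-5 - 4)*0) = 36*(2*36 + (-5 - 4)*0) = 36*(72 - 9*0) = 36*(72 + 0) = 36*72 = 2592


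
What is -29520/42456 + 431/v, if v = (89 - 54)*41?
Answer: -1002611/2538515 ≈ -0.39496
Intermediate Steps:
v = 1435 (v = 35*41 = 1435)
-29520/42456 + 431/v = -29520/42456 + 431/1435 = -29520*1/42456 + 431*(1/1435) = -1230/1769 + 431/1435 = -1002611/2538515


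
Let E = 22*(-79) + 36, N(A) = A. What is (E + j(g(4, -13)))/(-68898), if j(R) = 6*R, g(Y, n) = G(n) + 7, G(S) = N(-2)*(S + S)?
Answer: 674/34449 ≈ 0.019565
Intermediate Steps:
G(S) = -4*S (G(S) = -2*(S + S) = -4*S)
g(Y, n) = 7 - 4*n (g(Y, n) = -4*n + 7 = 7 - 4*n)
E = -1702 (E = -1738 + 36 = -1702)
(E + j(g(4, -13)))/(-68898) = (-1702 + 6*(7 - 4*(-13)))/(-68898) = (-1702 + 6*(7 + 52))*(-1/68898) = (-1702 + 6*59)*(-1/68898) = (-1702 + 354)*(-1/68898) = -1348*(-1/68898) = 674/34449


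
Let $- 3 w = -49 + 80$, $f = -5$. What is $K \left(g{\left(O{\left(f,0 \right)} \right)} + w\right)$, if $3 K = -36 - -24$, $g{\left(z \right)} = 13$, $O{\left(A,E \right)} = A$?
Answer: $- \frac{32}{3} \approx -10.667$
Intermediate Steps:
$w = - \frac{31}{3}$ ($w = - \frac{-49 + 80}{3} = \left(- \frac{1}{3}\right) 31 = - \frac{31}{3} \approx -10.333$)
$K = -4$ ($K = \frac{-36 - -24}{3} = \frac{-36 + 24}{3} = \frac{1}{3} \left(-12\right) = -4$)
$K \left(g{\left(O{\left(f,0 \right)} \right)} + w\right) = - 4 \left(13 - \frac{31}{3}\right) = \left(-4\right) \frac{8}{3} = - \frac{32}{3}$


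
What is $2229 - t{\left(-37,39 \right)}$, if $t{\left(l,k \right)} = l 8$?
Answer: $2525$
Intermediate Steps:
$t{\left(l,k \right)} = 8 l$
$2229 - t{\left(-37,39 \right)} = 2229 - 8 \left(-37\right) = 2229 - -296 = 2229 + 296 = 2525$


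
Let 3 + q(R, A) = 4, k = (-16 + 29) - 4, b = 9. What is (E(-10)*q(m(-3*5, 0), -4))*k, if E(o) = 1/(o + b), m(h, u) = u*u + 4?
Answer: -9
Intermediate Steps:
m(h, u) = 4 + u**2 (m(h, u) = u**2 + 4 = 4 + u**2)
k = 9 (k = 13 - 4 = 9)
q(R, A) = 1 (q(R, A) = -3 + 4 = 1)
E(o) = 1/(9 + o) (E(o) = 1/(o + 9) = 1/(9 + o))
(E(-10)*q(m(-3*5, 0), -4))*k = (1/(9 - 10))*9 = (1/(-1))*9 = -1*1*9 = -1*9 = -9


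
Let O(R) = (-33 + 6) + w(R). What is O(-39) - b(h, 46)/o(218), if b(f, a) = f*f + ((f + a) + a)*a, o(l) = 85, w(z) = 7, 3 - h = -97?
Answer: -20532/85 ≈ -241.55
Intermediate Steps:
h = 100 (h = 3 - 1*(-97) = 3 + 97 = 100)
O(R) = -20 (O(R) = (-33 + 6) + 7 = -27 + 7 = -20)
b(f, a) = f² + a*(f + 2*a) (b(f, a) = f² + ((a + f) + a)*a = f² + (f + 2*a)*a = f² + a*(f + 2*a))
O(-39) - b(h, 46)/o(218) = -20 - (100² + 2*46² + 46*100)/85 = -20 - (10000 + 2*2116 + 4600)/85 = -20 - (10000 + 4232 + 4600)/85 = -20 - 18832/85 = -20532/85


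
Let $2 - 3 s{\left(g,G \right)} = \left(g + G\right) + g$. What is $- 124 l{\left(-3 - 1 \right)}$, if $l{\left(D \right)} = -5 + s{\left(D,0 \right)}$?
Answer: $\frac{620}{3} \approx 206.67$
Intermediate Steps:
$s{\left(g,G \right)} = \frac{2}{3} - \frac{2 g}{3} - \frac{G}{3}$ ($s{\left(g,G \right)} = \frac{2}{3} - \frac{\left(g + G\right) + g}{3} = \frac{2}{3} - \frac{\left(G + g\right) + g}{3} = \frac{2}{3} - \frac{G + 2 g}{3} = \frac{2}{3} - \left(\frac{G}{3} + \frac{2 g}{3}\right) = \frac{2}{3} - \frac{2 g}{3} - \frac{G}{3}$)
$l{\left(D \right)} = - \frac{13}{3} - \frac{2 D}{3}$ ($l{\left(D \right)} = -5 - \left(- \frac{2}{3} + \frac{2 D}{3}\right) = - \frac{13}{3} - \frac{2 D}{3}$)
$- 124 l{\left(-3 - 1 \right)} = - 124 \left(- \frac{13}{3} - \frac{2 \left(-3 - 1\right)}{3}\right) = - 124 \left(- \frac{13}{3} - - \frac{8}{3}\right) = - 124 \left(- \frac{13}{3} + \frac{8}{3}\right) = \left(-124\right) \left(- \frac{5}{3}\right) = \frac{620}{3}$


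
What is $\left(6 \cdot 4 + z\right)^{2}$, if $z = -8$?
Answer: $256$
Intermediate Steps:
$\left(6 \cdot 4 + z\right)^{2} = \left(6 \cdot 4 - 8\right)^{2} = \left(24 - 8\right)^{2} = 16^{2} = 256$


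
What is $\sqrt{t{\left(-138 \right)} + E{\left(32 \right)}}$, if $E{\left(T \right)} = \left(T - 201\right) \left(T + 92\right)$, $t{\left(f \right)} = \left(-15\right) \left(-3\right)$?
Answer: $i \sqrt{20911} \approx 144.61 i$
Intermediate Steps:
$t{\left(f \right)} = 45$
$E{\left(T \right)} = \left(-201 + T\right) \left(92 + T\right)$
$\sqrt{t{\left(-138 \right)} + E{\left(32 \right)}} = \sqrt{45 - \left(21980 - 1024\right)} = \sqrt{45 - 20956} = \sqrt{-20911} = i \sqrt{20911}$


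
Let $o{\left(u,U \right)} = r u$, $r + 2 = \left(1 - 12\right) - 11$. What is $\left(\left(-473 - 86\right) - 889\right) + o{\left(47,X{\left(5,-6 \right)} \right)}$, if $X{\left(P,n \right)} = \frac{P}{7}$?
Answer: $-2576$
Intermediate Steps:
$r = -24$ ($r = -2 + \left(\left(1 - 12\right) - 11\right) = -2 - 22 = -24$)
$X{\left(P,n \right)} = \frac{P}{7}$ ($X{\left(P,n \right)} = P \frac{1}{7} = \frac{P}{7}$)
$o{\left(u,U \right)} = - 24 u$
$\left(\left(-473 - 86\right) - 889\right) + o{\left(47,X{\left(5,-6 \right)} \right)} = \left(\left(-473 - 86\right) - 889\right) - 1128 = \left(-559 - 889\right) - 1128 = -1448 - 1128 = -2576$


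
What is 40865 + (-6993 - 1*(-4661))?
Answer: 38533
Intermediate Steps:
40865 + (-6993 - 1*(-4661)) = 40865 + (-6993 + 4661) = 40865 - 2332 = 38533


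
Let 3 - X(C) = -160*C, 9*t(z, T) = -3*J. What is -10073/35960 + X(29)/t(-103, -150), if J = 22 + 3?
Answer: -100227733/179800 ≈ -557.44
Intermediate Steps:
J = 25
t(z, T) = -25/3 (t(z, T) = (-3*25)/9 = (1/9)*(-75) = -25/3)
X(C) = 3 + 160*C (X(C) = 3 - (-160)*C = 3 + 160*C)
-10073/35960 + X(29)/t(-103, -150) = -10073/35960 + (3 + 160*29)/(-25/3) = -10073*1/35960 + (3 + 4640)*(-3/25) = -10073/35960 + 4643*(-3/25) = -10073/35960 - 13929/25 = -100227733/179800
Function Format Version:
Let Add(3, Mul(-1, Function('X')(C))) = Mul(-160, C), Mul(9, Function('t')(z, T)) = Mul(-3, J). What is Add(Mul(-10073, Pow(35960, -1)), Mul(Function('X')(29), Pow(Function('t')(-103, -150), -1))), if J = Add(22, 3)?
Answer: Rational(-100227733, 179800) ≈ -557.44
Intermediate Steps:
J = 25
Function('t')(z, T) = Rational(-25, 3) (Function('t')(z, T) = Mul(Rational(1, 9), Mul(-3, 25)) = Mul(Rational(1, 9), -75) = Rational(-25, 3))
Function('X')(C) = Add(3, Mul(160, C)) (Function('X')(C) = Add(3, Mul(-1, Mul(-160, C))) = Add(3, Mul(160, C)))
Add(Mul(-10073, Pow(35960, -1)), Mul(Function('X')(29), Pow(Function('t')(-103, -150), -1))) = Add(Mul(-10073, Pow(35960, -1)), Mul(Add(3, Mul(160, 29)), Pow(Rational(-25, 3), -1))) = Add(Mul(-10073, Rational(1, 35960)), Mul(Add(3, 4640), Rational(-3, 25))) = Add(Rational(-10073, 35960), Mul(4643, Rational(-3, 25))) = Add(Rational(-10073, 35960), Rational(-13929, 25)) = Rational(-100227733, 179800)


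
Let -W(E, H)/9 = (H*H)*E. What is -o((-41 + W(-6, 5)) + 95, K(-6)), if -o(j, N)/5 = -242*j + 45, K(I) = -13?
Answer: -1698615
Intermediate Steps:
W(E, H) = -9*E*H**2 (W(E, H) = -9*H*H*E = -9*H**2*E = -9*E*H**2)
o(j, N) = -225 + 1210*j (o(j, N) = -5*(-242*j + 45) = -5*(45 - 242*j) = -225 + 1210*j)
-o((-41 + W(-6, 5)) + 95, K(-6)) = -(-225 + 1210*((-41 - 9*(-6)*5**2) + 95)) = -(-225 + 1210*((-41 - 9*(-6)*25) + 95)) = -(-225 + 1210*((-41 + 1350) + 95)) = -(-225 + 1210*(1309 + 95)) = -(-225 + 1210*1404) = -(-225 + 1698840) = -1*1698615 = -1698615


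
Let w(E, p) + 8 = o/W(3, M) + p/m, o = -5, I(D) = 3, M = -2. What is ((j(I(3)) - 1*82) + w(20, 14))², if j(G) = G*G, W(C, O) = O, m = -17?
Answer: 7273809/1156 ≈ 6292.2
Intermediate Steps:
j(G) = G²
w(E, p) = -11/2 - p/17 (w(E, p) = -8 + (-5/(-2) + p/(-17)) = -8 + (-5*(-½) + p*(-1/17)) = -8 + (5/2 - p/17) = -11/2 - p/17)
((j(I(3)) - 1*82) + w(20, 14))² = ((3² - 1*82) + (-11/2 - 1/17*14))² = ((9 - 82) + (-11/2 - 14/17))² = (-73 - 215/34)² = (-2697/34)² = 7273809/1156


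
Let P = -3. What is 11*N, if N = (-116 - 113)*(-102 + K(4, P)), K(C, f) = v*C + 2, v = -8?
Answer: 332508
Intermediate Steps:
K(C, f) = 2 - 8*C (K(C, f) = -8*C + 2 = 2 - 8*C)
N = 30228 (N = (-116 - 113)*(-102 + (2 - 8*4)) = -229*(-102 + (2 - 32)) = -229*(-102 - 30) = -229*(-132) = 30228)
11*N = 11*30228 = 332508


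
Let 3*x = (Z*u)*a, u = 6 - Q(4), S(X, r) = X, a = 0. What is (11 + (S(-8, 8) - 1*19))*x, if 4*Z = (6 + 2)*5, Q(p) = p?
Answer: 0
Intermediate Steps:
Z = 10 (Z = ((6 + 2)*5)/4 = (8*5)/4 = (¼)*40 = 10)
u = 2 (u = 6 - 1*4 = 6 - 4 = 2)
x = 0 (x = ((10*2)*0)/3 = (20*0)/3 = (⅓)*0 = 0)
(11 + (S(-8, 8) - 1*19))*x = (11 + (-8 - 1*19))*0 = (11 + (-8 - 19))*0 = (11 - 27)*0 = -16*0 = 0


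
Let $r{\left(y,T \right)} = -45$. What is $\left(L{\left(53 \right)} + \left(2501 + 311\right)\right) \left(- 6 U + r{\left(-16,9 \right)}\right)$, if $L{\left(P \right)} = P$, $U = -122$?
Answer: $1968255$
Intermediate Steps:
$\left(L{\left(53 \right)} + \left(2501 + 311\right)\right) \left(- 6 U + r{\left(-16,9 \right)}\right) = \left(53 + \left(2501 + 311\right)\right) \left(\left(-6\right) \left(-122\right) - 45\right) = \left(53 + 2812\right) \left(732 - 45\right) = 2865 \cdot 687 = 1968255$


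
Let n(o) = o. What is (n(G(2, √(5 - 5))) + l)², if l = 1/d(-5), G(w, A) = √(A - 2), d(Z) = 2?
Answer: -7/4 + I*√2 ≈ -1.75 + 1.4142*I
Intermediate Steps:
G(w, A) = √(-2 + A)
l = ½ (l = 1/2 = ½ ≈ 0.50000)
(n(G(2, √(5 - 5))) + l)² = (√(-2 + √(5 - 5)) + ½)² = (√(-2 + √0) + ½)² = (√(-2 + 0) + ½)² = (√(-2) + ½)² = (I*√2 + ½)² = (½ + I*√2)²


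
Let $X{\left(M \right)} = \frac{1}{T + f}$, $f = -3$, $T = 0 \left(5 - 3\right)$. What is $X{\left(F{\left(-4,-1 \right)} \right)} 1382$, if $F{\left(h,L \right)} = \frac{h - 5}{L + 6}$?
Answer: $- \frac{1382}{3} \approx -460.67$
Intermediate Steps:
$T = 0$ ($T = 0 \cdot 2 = 0$)
$F{\left(h,L \right)} = \frac{-5 + h}{6 + L}$
$X{\left(M \right)} = - \frac{1}{3}$ ($X{\left(M \right)} = \frac{1}{0 - 3} = \frac{1}{-3} = - \frac{1}{3}$)
$X{\left(F{\left(-4,-1 \right)} \right)} 1382 = \left(- \frac{1}{3}\right) 1382 = - \frac{1382}{3}$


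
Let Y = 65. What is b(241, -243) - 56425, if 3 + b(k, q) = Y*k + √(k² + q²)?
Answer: -40763 + √117130 ≈ -40421.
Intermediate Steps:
b(k, q) = -3 + √(k² + q²) + 65*k (b(k, q) = -3 + (65*k + √(k² + q²)) = -3 + (√(k² + q²) + 65*k) = -3 + √(k² + q²) + 65*k)
b(241, -243) - 56425 = (-3 + √(241² + (-243)²) + 65*241) - 56425 = (-3 + √(58081 + 59049) + 15665) - 56425 = (-3 + √117130 + 15665) - 56425 = (15662 + √117130) - 56425 = -40763 + √117130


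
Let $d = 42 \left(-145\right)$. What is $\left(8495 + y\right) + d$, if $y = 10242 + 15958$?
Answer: $28605$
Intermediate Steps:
$d = -6090$
$y = 26200$
$\left(8495 + y\right) + d = \left(8495 + 26200\right) - 6090 = 34695 - 6090 = 28605$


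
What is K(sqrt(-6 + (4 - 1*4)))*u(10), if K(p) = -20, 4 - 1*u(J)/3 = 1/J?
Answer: -234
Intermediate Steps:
u(J) = 12 - 3/J
K(sqrt(-6 + (4 - 1*4)))*u(10) = -20*(12 - 3/10) = -20*117/10 = -234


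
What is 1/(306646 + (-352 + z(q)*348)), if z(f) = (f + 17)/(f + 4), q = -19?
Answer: 5/1531702 ≈ 3.2643e-6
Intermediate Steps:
z(f) = (17 + f)/(4 + f)
1/(306646 + (-352 + z(q)*348)) = 1/(306646 + (-352 + ((17 - 19)/(4 - 19))*348)) = 1/(306646 + (-352 + (-2/(-15))*348)) = 1/(306646 + (-352 - 1/15*(-2)*348)) = 1/(306646 + (-352 + (2/15)*348)) = 1/(306646 + (-352 + 232/5)) = 1/(306646 - 1528/5) = 1/(1531702/5) = 5/1531702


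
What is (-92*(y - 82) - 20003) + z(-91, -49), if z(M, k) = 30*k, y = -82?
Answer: -6385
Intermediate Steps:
(-92*(y - 82) - 20003) + z(-91, -49) = (-92*(-82 - 82) - 20003) + 30*(-49) = (-92*(-164) - 20003) - 1470 = (15088 - 20003) - 1470 = -4915 - 1470 = -6385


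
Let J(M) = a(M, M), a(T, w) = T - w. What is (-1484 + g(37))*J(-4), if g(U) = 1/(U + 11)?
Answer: 0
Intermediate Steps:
g(U) = 1/(11 + U)
J(M) = 0 (J(M) = M - M = 0)
(-1484 + g(37))*J(-4) = (-1484 + 1/(11 + 37))*0 = (-1484 + 1/48)*0 = -71231/48*0 = 0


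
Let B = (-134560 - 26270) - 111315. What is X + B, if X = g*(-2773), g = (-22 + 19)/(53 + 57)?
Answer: -29927631/110 ≈ -2.7207e+5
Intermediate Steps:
g = -3/110 ≈ -0.027273
X = 8319/110 (X = -3/110*(-2773) = 8319/110 ≈ 75.627)
B = -272145 (B = -160830 - 111315 = -272145)
X + B = 8319/110 - 272145 = -29927631/110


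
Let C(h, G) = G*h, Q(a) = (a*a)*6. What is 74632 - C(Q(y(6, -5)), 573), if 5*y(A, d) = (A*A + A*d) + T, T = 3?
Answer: 1587322/25 ≈ 63493.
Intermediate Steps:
y(A, d) = ⅗ + A²/5 + A*d/5 (y(A, d) = ((A*A + A*d) + 3)/5 = ((A² + A*d) + 3)/5 = (3 + A² + A*d)/5 = ⅗ + A²/5 + A*d/5)
Q(a) = 6*a² (Q(a) = a²*6 = 6*a²)
74632 - C(Q(y(6, -5)), 573) = 74632 - 573*6*(⅗ + (⅕)*6² + (⅕)*6*(-5))² = 74632 - 573*6*(⅗ + (⅕)*36 - 6)² = 74632 - 573*6*(⅗ + 36/5 - 6)² = 74632 - 573*6*(9/5)² = 74632 - 573*6*(81/25) = 74632 - 573*486/25 = 74632 - 1*278478/25 = 74632 - 278478/25 = 1587322/25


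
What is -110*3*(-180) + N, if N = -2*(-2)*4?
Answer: 59416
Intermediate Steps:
N = 16 (N = 4*4 = 16)
-110*3*(-180) + N = -110*3*(-180) + 16 = -330*(-180) + 16 = 59400 + 16 = 59416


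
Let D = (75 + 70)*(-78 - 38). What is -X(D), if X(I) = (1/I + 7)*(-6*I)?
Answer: -706434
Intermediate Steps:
D = -16820 (D = 145*(-116) = -16820)
X(I) = -6*I*(7 + 1/I) (X(I) = (7 + 1/I)*(-6*I) = -6*I*(7 + 1/I))
-X(D) = -(-6 - 42*(-16820)) = -(-6 + 706440) = -1*706434 = -706434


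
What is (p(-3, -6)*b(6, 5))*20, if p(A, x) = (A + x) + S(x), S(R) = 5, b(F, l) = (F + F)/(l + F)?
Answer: -960/11 ≈ -87.273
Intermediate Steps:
b(F, l) = 2*F/(F + l) (b(F, l) = (2*F)/(F + l) = 2*F/(F + l))
p(A, x) = 5 + A + x (p(A, x) = (A + x) + 5 = 5 + A + x)
(p(-3, -6)*b(6, 5))*20 = ((5 - 3 - 6)*(2*6/(6 + 5)))*20 = -8*6/11*20 = -4*12/11*20 = -48/11*20 = -960/11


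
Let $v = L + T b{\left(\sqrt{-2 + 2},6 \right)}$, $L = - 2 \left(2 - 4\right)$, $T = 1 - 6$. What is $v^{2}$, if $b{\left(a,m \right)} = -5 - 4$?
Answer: $2401$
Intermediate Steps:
$T = -5$
$L = 4$ ($L = \left(-2\right) \left(-2\right) = 4$)
$b{\left(a,m \right)} = -9$
$v = 49$ ($v = 4 - -45 = 4 + 45 = 49$)
$v^{2} = 49^{2} = 2401$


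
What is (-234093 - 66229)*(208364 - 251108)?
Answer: 12836963568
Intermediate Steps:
(-234093 - 66229)*(208364 - 251108) = -300322*(-42744) = 12836963568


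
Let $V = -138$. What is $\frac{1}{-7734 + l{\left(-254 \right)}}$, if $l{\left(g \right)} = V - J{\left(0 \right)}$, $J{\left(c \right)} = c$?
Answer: $- \frac{1}{7872} \approx -0.00012703$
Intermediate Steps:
$l{\left(g \right)} = -138$ ($l{\left(g \right)} = -138 - 0 = -138 + 0 = -138$)
$\frac{1}{-7734 + l{\left(-254 \right)}} = \frac{1}{-7734 - 138} = \frac{1}{-7872} = - \frac{1}{7872}$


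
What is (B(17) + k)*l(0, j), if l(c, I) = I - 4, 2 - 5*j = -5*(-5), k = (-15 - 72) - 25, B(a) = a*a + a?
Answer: -8342/5 ≈ -1668.4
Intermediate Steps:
B(a) = a + a² (B(a) = a² + a = a + a²)
k = -112 (k = -87 - 25 = -112)
j = -23/5 (j = ⅖ - (-1)*(-5) = ⅖ - ⅕*25 = ⅖ - 5 = -23/5 ≈ -4.6000)
l(c, I) = -4 + I
(B(17) + k)*l(0, j) = (17*(1 + 17) - 112)*(-4 - 23/5) = (17*18 - 112)*(-43/5) = (306 - 112)*(-43/5) = 194*(-43/5) = -8342/5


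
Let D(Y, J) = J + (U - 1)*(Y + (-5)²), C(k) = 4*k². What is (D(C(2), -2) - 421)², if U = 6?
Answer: 47524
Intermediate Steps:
D(Y, J) = 125 + J + 5*Y (D(Y, J) = J + (6 - 1)*(Y + (-5)²) = J + 5*(Y + 25) = J + 5*(25 + Y) = J + (125 + 5*Y) = 125 + J + 5*Y)
(D(C(2), -2) - 421)² = ((125 - 2 + 5*(4*2²)) - 421)² = ((125 - 2 + 5*(4*4)) - 421)² = ((125 - 2 + 5*16) - 421)² = ((125 - 2 + 80) - 421)² = (203 - 421)² = (-218)² = 47524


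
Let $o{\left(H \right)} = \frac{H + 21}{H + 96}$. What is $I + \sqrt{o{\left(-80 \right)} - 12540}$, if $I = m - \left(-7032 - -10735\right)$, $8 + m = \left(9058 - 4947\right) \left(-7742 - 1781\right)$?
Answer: $-39152764 + \frac{i \sqrt{200699}}{4} \approx -3.9153 \cdot 10^{7} + 112.0 i$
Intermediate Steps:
$o{\left(H \right)} = \frac{21 + H}{96 + H}$
$m = -39149061$ ($m = -8 + \left(9058 - 4947\right) \left(-7742 - 1781\right) = -8 + 4111 \left(-9523\right) = -8 - 39149053 = -39149061$)
$I = -39152764$ ($I = -39149061 - \left(-7032 - -10735\right) = -39149061 - \left(-7032 + 10735\right) = -39149061 - 3703 = -39152764$)
$I + \sqrt{o{\left(-80 \right)} - 12540} = -39152764 + \sqrt{\frac{21 - 80}{96 - 80} - 12540} = -39152764 + \sqrt{\frac{1}{16} \left(-59\right) - 12540} = -39152764 + \sqrt{- \frac{59}{16} - 12540} = -39152764 + \sqrt{- \frac{200699}{16}} = -39152764 + \frac{i \sqrt{200699}}{4}$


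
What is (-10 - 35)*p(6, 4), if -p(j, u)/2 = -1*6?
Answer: -540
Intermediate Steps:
p(j, u) = 12 (p(j, u) = -(-2)*6 = -2*(-6) = 12)
(-10 - 35)*p(6, 4) = (-10 - 35)*12 = -45*12 = -540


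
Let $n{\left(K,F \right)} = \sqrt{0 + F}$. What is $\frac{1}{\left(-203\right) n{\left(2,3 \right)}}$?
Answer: $- \frac{\sqrt{3}}{609} \approx -0.0028441$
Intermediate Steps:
$n{\left(K,F \right)} = \sqrt{F}$
$\frac{1}{\left(-203\right) n{\left(2,3 \right)}} = \frac{1}{\left(-203\right) \sqrt{3}} = - \frac{\sqrt{3}}{609}$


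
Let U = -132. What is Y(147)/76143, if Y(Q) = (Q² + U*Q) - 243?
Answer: 654/25381 ≈ 0.025767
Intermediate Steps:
Y(Q) = -243 + Q² - 132*Q (Y(Q) = (Q² - 132*Q) - 243 = -243 + Q² - 132*Q)
Y(147)/76143 = (-243 + 147² - 132*147)/76143 = (-243 + 21609 - 19404)*(1/76143) = 1962*(1/76143) = 654/25381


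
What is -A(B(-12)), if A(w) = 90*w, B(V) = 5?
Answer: -450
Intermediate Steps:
-A(B(-12)) = -90*5 = -1*450 = -450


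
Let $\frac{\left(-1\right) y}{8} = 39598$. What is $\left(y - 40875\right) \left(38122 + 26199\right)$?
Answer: $-23004984539$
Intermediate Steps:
$y = -316784$ ($y = \left(-8\right) 39598 = -316784$)
$\left(y - 40875\right) \left(38122 + 26199\right) = \left(-316784 - 40875\right) \left(38122 + 26199\right) = \left(-357659\right) 64321 = -23004984539$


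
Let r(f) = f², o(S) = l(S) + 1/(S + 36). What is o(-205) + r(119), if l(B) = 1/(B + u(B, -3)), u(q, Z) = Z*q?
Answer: 981215449/69290 ≈ 14161.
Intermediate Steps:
l(B) = -1/(2*B) (l(B) = 1/(B - 3*B) = 1/(-2*B) = -1/(2*B))
o(S) = 1/(36 + S) - 1/(2*S) (o(S) = -1/(2*S) + 1/(S + 36) = -1/(2*S) + 1/(36 + S) = 1/(36 + S) - 1/(2*S))
o(-205) + r(119) = (½)*(-36 - 205)/(-205*(36 - 205)) + 119² = (½)*(-1/205)*(-241)/(-169) + 14161 = (½)*(-1/205)*(-1/169)*(-241) + 14161 = -241/69290 + 14161 = 981215449/69290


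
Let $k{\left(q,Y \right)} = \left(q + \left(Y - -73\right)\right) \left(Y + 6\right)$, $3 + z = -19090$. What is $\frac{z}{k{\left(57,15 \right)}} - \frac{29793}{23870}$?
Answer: $- \frac{15613417}{2076690} \approx -7.5184$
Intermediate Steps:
$z = -19093$ ($z = -3 - 19090 = -19093$)
$k{\left(q,Y \right)} = \left(6 + Y\right) \left(73 + Y + q\right)$ ($k{\left(q,Y \right)} = \left(q + \left(Y + 73\right)\right) \left(6 + Y\right) = \left(q + \left(73 + Y\right)\right) \left(6 + Y\right) = \left(73 + Y + q\right) \left(6 + Y\right) = \left(6 + Y\right) \left(73 + Y + q\right)$)
$\frac{z}{k{\left(57,15 \right)}} - \frac{29793}{23870} = - \frac{19093}{438 + 15^{2} + 6 \cdot 57 + 79 \cdot 15 + 15 \cdot 57} - \frac{29793}{23870} = - \frac{19093}{438 + 225 + 342 + 1185 + 855} - \frac{29793}{23870} = - \frac{19093}{3045} - \frac{29793}{23870} = - \frac{15613417}{2076690}$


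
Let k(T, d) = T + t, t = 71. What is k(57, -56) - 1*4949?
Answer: -4821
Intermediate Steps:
k(T, d) = 71 + T (k(T, d) = T + 71 = 71 + T)
k(57, -56) - 1*4949 = (71 + 57) - 1*4949 = 128 - 4949 = -4821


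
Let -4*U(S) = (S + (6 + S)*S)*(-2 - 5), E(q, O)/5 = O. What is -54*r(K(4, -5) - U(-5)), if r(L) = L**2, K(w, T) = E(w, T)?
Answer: -6075/2 ≈ -3037.5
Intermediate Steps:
E(q, O) = 5*O
K(w, T) = 5*T
U(S) = 7*S/4 + 7*S*(6 + S)/4 (U(S) = -(S + (6 + S)*S)*(-2 - 5)/4 = -(S + S*(6 + S))*(-7)/4 = -(-7*S - 7*S*(6 + S))/4 = 7*S/4 + 7*S*(6 + S)/4)
-54*r(K(4, -5) - U(-5)) = -54*(5*(-5) - 7*(-5)*(7 - 5)/4)**2 = -54*(-25 - 7*(-5)*2/4)**2 = -54*(-25 - 1*(-35/2))**2 = -54*(-25 + 35/2)**2 = -54*(-15/2)**2 = -54*225/4 = -6075/2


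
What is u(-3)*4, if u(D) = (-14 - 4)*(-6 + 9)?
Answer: -216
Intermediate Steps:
u(D) = -54 (u(D) = -18*3 = -54)
u(-3)*4 = -54*4 = -216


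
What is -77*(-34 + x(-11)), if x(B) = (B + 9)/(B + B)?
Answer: 2611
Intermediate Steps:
x(B) = (9 + B)/(2*B) (x(B) = (9 + B)/((2*B)) = (9 + B)*(1/(2*B)) = (9 + B)/(2*B))
-77*(-34 + x(-11)) = -77*(-34 + (1/2)*(9 - 11)/(-11)) = -77*(-34 + (1/2)*(-1/11)*(-2)) = -77*(-34 + 1/11) = -77*(-373/11) = 2611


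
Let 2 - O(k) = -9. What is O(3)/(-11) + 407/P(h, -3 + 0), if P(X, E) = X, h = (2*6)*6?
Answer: 335/72 ≈ 4.6528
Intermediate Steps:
O(k) = 11 (O(k) = 2 - 1*(-9) = 2 + 9 = 11)
h = 72 (h = 12*6 = 72)
O(3)/(-11) + 407/P(h, -3 + 0) = 11/(-11) + 407/72 = 11*(-1/11) + 407*(1/72) = -1 + 407/72 = 335/72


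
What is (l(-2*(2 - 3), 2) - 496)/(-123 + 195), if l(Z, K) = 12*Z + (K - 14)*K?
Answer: -62/9 ≈ -6.8889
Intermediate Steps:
l(Z, K) = 12*Z + K*(-14 + K) (l(Z, K) = 12*Z + (-14 + K)*K = 12*Z + K*(-14 + K))
(l(-2*(2 - 3), 2) - 496)/(-123 + 195) = ((2**2 - 14*2 + 12*(-2*(2 - 3))) - 496)/(-123 + 195) = ((4 - 28 + 12*(-2*(-1))) - 496)/72 = ((4 - 28 + 12*2) - 496)*(1/72) = ((4 - 28 + 24) - 496)*(1/72) = (0 - 496)*(1/72) = -496*1/72 = -62/9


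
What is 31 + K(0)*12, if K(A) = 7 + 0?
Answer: 115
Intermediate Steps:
K(A) = 7
31 + K(0)*12 = 31 + 7*12 = 31 + 84 = 115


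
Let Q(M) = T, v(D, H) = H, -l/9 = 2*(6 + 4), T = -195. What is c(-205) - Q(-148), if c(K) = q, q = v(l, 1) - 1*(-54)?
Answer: 250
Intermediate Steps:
l = -180 (l = -18*(6 + 4) = -18*10 = -9*20 = -180)
Q(M) = -195
q = 55 (q = 1 - 1*(-54) = 1 + 54 = 55)
c(K) = 55
c(-205) - Q(-148) = 55 - 1*(-195) = 55 + 195 = 250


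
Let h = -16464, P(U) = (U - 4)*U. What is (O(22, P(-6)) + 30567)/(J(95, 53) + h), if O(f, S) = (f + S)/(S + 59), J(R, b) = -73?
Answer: -3637555/1967903 ≈ -1.8484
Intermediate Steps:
P(U) = U*(-4 + U) (P(U) = (-4 + U)*U = U*(-4 + U))
O(f, S) = (S + f)/(59 + S)
(O(22, P(-6)) + 30567)/(J(95, 53) + h) = ((-6*(-4 - 6) + 22)/(59 - 6*(-4 - 6)) + 30567)/(-73 - 16464) = ((-6*(-10) + 22)/(59 - 6*(-10)) + 30567)/(-16537) = ((60 + 22)/(59 + 60) + 30567)*(-1/16537) = (82/119 + 30567)*(-1/16537) = (3637555/119)*(-1/16537) = -3637555/1967903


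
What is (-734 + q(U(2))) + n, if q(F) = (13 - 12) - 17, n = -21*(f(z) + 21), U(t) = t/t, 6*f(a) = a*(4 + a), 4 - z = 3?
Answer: -2417/2 ≈ -1208.5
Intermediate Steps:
z = 1 (z = 4 - 1*3 = 4 - 3 = 1)
f(a) = a*(4 + a)/6 (f(a) = (a*(4 + a))/6 = a*(4 + a)/6)
U(t) = 1
n = -917/2 (n = -21*((⅙)*1*(4 + 1) + 21) = -21*((⅙)*1*5 + 21) = -21*(⅚ + 21) = -21*131/6 = -917/2 ≈ -458.50)
q(F) = -16 (q(F) = 1 - 17 = -16)
(-734 + q(U(2))) + n = (-734 - 16) - 917/2 = -750 - 917/2 = -2417/2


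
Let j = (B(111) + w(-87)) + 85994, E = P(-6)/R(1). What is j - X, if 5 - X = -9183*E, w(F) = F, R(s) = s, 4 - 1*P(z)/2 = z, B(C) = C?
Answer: -97647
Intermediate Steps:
P(z) = 8 - 2*z
E = 20 (E = (8 - 2*(-6))/1 = (8 + 12)*1 = 20*1 = 20)
X = 183665 (X = 5 - (-9183)*20 = 5 - 1*(-183660) = 5 + 183660 = 183665)
j = 86018 (j = (111 - 87) + 85994 = 24 + 85994 = 86018)
j - X = 86018 - 1*183665 = 86018 - 183665 = -97647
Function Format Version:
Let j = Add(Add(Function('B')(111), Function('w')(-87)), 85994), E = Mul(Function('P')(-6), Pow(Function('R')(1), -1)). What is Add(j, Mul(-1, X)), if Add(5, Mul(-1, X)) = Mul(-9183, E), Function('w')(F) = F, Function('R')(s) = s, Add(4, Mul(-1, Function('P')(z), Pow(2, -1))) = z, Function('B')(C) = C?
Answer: -97647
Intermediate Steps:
Function('P')(z) = Add(8, Mul(-2, z))
E = 20 (E = Mul(Add(8, Mul(-2, -6)), Pow(1, -1)) = Mul(Add(8, 12), 1) = Mul(20, 1) = 20)
X = 183665 (X = Add(5, Mul(-1, Mul(-9183, 20))) = Add(5, Mul(-1, -183660)) = Add(5, 183660) = 183665)
j = 86018 (j = Add(Add(111, -87), 85994) = Add(24, 85994) = 86018)
Add(j, Mul(-1, X)) = Add(86018, Mul(-1, 183665)) = Add(86018, -183665) = -97647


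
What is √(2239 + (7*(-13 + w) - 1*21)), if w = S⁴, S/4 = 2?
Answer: √30799 ≈ 175.50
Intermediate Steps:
S = 8 (S = 4*2 = 8)
w = 4096 (w = 8⁴ = 4096)
√(2239 + (7*(-13 + w) - 1*21)) = √(2239 + (7*(-13 + 4096) - 1*21)) = √(2239 + (7*4083 - 21)) = √(2239 + (28581 - 21)) = √(2239 + 28560) = √30799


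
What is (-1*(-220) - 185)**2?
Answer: 1225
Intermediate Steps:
(-1*(-220) - 185)**2 = (220 - 185)**2 = 35**2 = 1225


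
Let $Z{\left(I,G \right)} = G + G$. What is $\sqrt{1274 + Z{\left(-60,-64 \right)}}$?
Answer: $\sqrt{1146} \approx 33.853$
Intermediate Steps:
$Z{\left(I,G \right)} = 2 G$
$\sqrt{1274 + Z{\left(-60,-64 \right)}} = \sqrt{1274 + 2 \left(-64\right)} = \sqrt{1274 - 128} = \sqrt{1146}$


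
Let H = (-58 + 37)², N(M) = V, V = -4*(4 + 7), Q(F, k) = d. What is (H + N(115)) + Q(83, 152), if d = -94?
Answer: 303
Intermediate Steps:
Q(F, k) = -94
V = -44 (V = -4*11 = -44)
N(M) = -44
H = 441 (H = (-21)² = 441)
(H + N(115)) + Q(83, 152) = (441 - 44) - 94 = 397 - 94 = 303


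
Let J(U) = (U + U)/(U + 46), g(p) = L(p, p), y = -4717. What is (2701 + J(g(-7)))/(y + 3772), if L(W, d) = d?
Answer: -21065/7371 ≈ -2.8578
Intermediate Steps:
g(p) = p
J(U) = 2*U/(46 + U) (J(U) = (2*U)/(46 + U) = 2*U/(46 + U))
(2701 + J(g(-7)))/(y + 3772) = (2701 + 2*(-7)/(46 - 7))/(-4717 + 3772) = (2701 + 2*(-7)/39)/(-945) = (2701 + 2*(-7)*(1/39))*(-1/945) = (2701 - 14/39)*(-1/945) = (105325/39)*(-1/945) = -21065/7371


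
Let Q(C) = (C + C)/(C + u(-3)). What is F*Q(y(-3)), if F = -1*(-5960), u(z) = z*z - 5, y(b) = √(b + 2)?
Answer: 11920/17 + 47680*I/17 ≈ 701.18 + 2804.7*I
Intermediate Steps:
y(b) = √(2 + b)
u(z) = -5 + z² (u(z) = z² - 5 = -5 + z²)
Q(C) = 2*C/(4 + C) (Q(C) = (C + C)/(C + (-5 + (-3)²)) = (2*C)/(C + (-5 + 9)) = (2*C)/(C + 4) = (2*C)/(4 + C) = 2*C/(4 + C))
F = 5960
F*Q(y(-3)) = 5960*(2*√(2 - 3)/(4 + √(2 - 3))) = 5960*(2*√(-1)/(4 + √(-1))) = 5960*(2*I/(4 + I)) = 5960*(2*I*((4 - I)/17)) = 5960*(2*I*(4 - I)/17) = 11920*I*(4 - I)/17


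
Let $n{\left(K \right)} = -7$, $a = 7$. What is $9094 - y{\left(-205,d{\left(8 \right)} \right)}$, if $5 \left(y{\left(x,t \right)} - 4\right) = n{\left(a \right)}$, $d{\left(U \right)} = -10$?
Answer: $\frac{45457}{5} \approx 9091.4$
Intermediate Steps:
$y{\left(x,t \right)} = \frac{13}{5}$ ($y{\left(x,t \right)} = 4 + \frac{1}{5} \left(-7\right) = 4 - \frac{7}{5} = \frac{13}{5}$)
$9094 - y{\left(-205,d{\left(8 \right)} \right)} = 9094 - \frac{13}{5} = \frac{45457}{5}$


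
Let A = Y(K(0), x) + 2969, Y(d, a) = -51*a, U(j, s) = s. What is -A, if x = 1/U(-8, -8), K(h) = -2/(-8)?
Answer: -23803/8 ≈ -2975.4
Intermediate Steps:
K(h) = ¼ (K(h) = -2*(-⅛) = ¼)
x = -⅛ (x = 1/(-8) = -⅛ ≈ -0.12500)
A = 23803/8 (A = -51*(-⅛) + 2969 = 51/8 + 2969 = 23803/8 ≈ 2975.4)
-A = -1*23803/8 = -23803/8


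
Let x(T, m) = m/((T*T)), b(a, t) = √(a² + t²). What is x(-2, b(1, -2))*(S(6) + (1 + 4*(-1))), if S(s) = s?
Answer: 3*√5/4 ≈ 1.6771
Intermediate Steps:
x(T, m) = m/T² (x(T, m) = m/(T²) = m/T²)
x(-2, b(1, -2))*(S(6) + (1 + 4*(-1))) = (√(1² + (-2)²)/(-2)²)*(6 + (1 + 4*(-1))) = (√(1 + 4)*(¼))*(6 + (1 - 4)) = (√5*(¼))*(6 - 3) = (√5/4)*3 = 3*√5/4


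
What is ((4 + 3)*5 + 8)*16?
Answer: 688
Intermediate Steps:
((4 + 3)*5 + 8)*16 = (7*5 + 8)*16 = (35 + 8)*16 = 43*16 = 688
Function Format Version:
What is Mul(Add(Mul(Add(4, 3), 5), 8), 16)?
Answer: 688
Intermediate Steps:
Mul(Add(Mul(Add(4, 3), 5), 8), 16) = Mul(Add(Mul(7, 5), 8), 16) = Mul(Add(35, 8), 16) = Mul(43, 16) = 688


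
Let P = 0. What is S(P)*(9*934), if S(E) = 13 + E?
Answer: 109278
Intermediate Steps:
S(P)*(9*934) = (13 + 0)*(9*934) = 13*8406 = 109278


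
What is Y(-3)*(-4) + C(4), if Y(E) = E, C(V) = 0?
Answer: 12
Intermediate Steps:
Y(-3)*(-4) + C(4) = -3*(-4) + 0 = 12 + 0 = 12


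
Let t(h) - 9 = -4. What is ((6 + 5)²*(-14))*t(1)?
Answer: -8470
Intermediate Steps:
t(h) = 5 (t(h) = 9 - 4 = 5)
((6 + 5)²*(-14))*t(1) = ((6 + 5)²*(-14))*5 = (11²*(-14))*5 = (121*(-14))*5 = -1694*5 = -8470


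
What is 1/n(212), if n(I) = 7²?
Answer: 1/49 ≈ 0.020408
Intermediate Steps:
n(I) = 49
1/n(212) = 1/49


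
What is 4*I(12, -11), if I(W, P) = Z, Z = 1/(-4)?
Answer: -1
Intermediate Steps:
Z = -¼ ≈ -0.25000
I(W, P) = -¼
4*I(12, -11) = 4*(-¼) = -1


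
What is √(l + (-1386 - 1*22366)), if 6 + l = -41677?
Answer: I*√65435 ≈ 255.8*I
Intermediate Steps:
l = -41683 (l = -6 - 41677 = -41683)
√(l + (-1386 - 1*22366)) = √(-41683 + (-1386 - 1*22366)) = √(-41683 + (-1386 - 22366)) = √(-41683 - 23752) = √(-65435) = I*√65435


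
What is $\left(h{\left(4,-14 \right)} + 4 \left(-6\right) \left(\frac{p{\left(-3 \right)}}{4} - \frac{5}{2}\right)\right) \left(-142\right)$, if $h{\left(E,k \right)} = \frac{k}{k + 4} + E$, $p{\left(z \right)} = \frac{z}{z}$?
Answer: $- \frac{42174}{5} \approx -8434.8$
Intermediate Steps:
$p{\left(z \right)} = 1$
$h{\left(E,k \right)} = E + \frac{k}{4 + k}$ ($h{\left(E,k \right)} = \frac{k}{4 + k} + E = E + \frac{k}{4 + k}$)
$\left(h{\left(4,-14 \right)} + 4 \left(-6\right) \left(\frac{p{\left(-3 \right)}}{4} - \frac{5}{2}\right)\right) \left(-142\right) = \left(\frac{-14 + 4 \cdot 4 + 4 \left(-14\right)}{4 - 14} + 4 \left(-6\right) \left(1 \cdot \frac{1}{4} - \frac{5}{2}\right)\right) \left(-142\right) = \left(\frac{-14 + 16 - 56}{-10} - 24 \left(1 \cdot \frac{1}{4} - \frac{5}{2}\right)\right) \left(-142\right) = \left(\left(- \frac{1}{10}\right) \left(-54\right) - 24 \left(\frac{1}{4} - \frac{5}{2}\right)\right) \left(-142\right) = \left(\frac{27}{5} - -54\right) \left(-142\right) = \left(\frac{27}{5} + 54\right) \left(-142\right) = \frac{297}{5} \left(-142\right) = - \frac{42174}{5}$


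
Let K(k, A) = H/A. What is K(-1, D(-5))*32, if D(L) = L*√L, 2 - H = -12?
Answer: 448*I*√5/25 ≈ 40.07*I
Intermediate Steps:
H = 14 (H = 2 - 1*(-12) = 2 + 12 = 14)
D(L) = L^(3/2)
K(k, A) = 14/A
K(-1, D(-5))*32 = (14/((-5)^(3/2)))*32 = (14/((-5*I*√5)))*32 = (14*(I*√5/25))*32 = (14*I*√5/25)*32 = 448*I*√5/25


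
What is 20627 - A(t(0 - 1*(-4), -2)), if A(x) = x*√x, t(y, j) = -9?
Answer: 20627 + 27*I ≈ 20627.0 + 27.0*I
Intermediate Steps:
A(x) = x^(3/2)
20627 - A(t(0 - 1*(-4), -2)) = 20627 - (-9)^(3/2) = 20627 - (-27)*I = 20627 + 27*I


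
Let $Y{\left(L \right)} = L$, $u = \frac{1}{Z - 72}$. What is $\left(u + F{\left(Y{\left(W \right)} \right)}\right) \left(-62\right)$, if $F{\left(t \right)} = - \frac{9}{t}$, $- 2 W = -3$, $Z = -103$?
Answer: $\frac{65162}{175} \approx 372.35$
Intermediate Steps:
$W = \frac{3}{2}$ ($W = \left(- \frac{1}{2}\right) \left(-3\right) = \frac{3}{2} \approx 1.5$)
$u = - \frac{1}{175}$ ($u = \frac{1}{-103 - 72} = \frac{1}{-175} = - \frac{1}{175} \approx -0.0057143$)
$\left(u + F{\left(Y{\left(W \right)} \right)}\right) \left(-62\right) = \left(- \frac{1}{175} - \frac{9}{\frac{3}{2}}\right) \left(-62\right) = \left(- \frac{1}{175} - 6\right) \left(-62\right) = \left(- \frac{1051}{175}\right) \left(-62\right) = \frac{65162}{175}$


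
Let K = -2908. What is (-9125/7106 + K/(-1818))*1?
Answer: 2037499/6459354 ≈ 0.31543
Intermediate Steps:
(-9125/7106 + K/(-1818))*1 = (-9125/7106 - 2908/(-1818))*1 = (-9125*1/7106 - 2908*(-1/1818))*1 = (-9125/7106 + 1454/909)*1 = (2037499/6459354)*1 = 2037499/6459354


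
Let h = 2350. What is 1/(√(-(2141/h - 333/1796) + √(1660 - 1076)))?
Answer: 10*√21103/√(-1531343 + 4220600*√146) ≈ 0.20655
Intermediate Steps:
1/(√(-(2141/h - 333/1796) + √(1660 - 1076))) = 1/(√(-(2141/2350 - 333/1796) + √(1660 - 1076))) = 1/(√(-(2141*(1/2350) - 333*1/1796) + √584)) = 1/(√(-(2141/2350 - 333/1796) + 2*√146)) = 1/(√(-1*1531343/2110300 + 2*√146)) = 1/(√(-1531343/2110300 + 2*√146)) = (-1531343/2110300 + 2*√146)^(-½)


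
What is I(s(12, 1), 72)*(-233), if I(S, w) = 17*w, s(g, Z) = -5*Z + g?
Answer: -285192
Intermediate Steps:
s(g, Z) = g - 5*Z
I(s(12, 1), 72)*(-233) = (17*72)*(-233) = 1224*(-233) = -285192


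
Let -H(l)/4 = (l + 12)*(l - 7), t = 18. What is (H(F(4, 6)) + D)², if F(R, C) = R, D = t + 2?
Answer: 44944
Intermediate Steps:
D = 20 (D = 18 + 2 = 20)
H(l) = -4*(-7 + l)*(12 + l) (H(l) = -4*(l + 12)*(l - 7) = -4*(12 + l)*(-7 + l) = -4*(-7 + l)*(12 + l))
(H(F(4, 6)) + D)² = ((336 - 20*4 - 4*4²) + 20)² = ((336 - 80 - 4*16) + 20)² = ((336 - 80 - 64) + 20)² = (192 + 20)² = 212² = 44944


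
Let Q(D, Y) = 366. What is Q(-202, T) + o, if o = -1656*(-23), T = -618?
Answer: 38454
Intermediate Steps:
o = 38088
Q(-202, T) + o = 366 + 38088 = 38454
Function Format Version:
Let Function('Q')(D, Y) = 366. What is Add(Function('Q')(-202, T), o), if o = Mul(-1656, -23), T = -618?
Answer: 38454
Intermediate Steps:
o = 38088
Add(Function('Q')(-202, T), o) = Add(366, 38088) = 38454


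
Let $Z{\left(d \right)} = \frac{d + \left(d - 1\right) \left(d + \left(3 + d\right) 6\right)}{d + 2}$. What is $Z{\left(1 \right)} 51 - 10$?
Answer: $7$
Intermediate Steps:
$Z{\left(d \right)} = \frac{d + \left(-1 + d\right) \left(18 + 7 d\right)}{2 + d}$ ($Z{\left(d \right)} = \frac{d + \left(-1 + d\right) \left(d + \left(18 + 6 d\right)\right)}{2 + d} = \frac{d + \left(-1 + d\right) \left(18 + 7 d\right)}{2 + d}$)
$Z{\left(1 \right)} 51 - 10 = \frac{-18 + 7 \cdot 1^{2} + 12 \cdot 1}{2 + 1} \cdot 51 - 10 = \frac{-18 + 7 \cdot 1 + 12}{3} \cdot 51 - 10 = \frac{-18 + 7 + 12}{3} \cdot 51 - 10 = \frac{1}{3} \cdot 1 \cdot 51 - 10 = \frac{1}{3} \cdot 51 - 10 = 17 - 10 = 7$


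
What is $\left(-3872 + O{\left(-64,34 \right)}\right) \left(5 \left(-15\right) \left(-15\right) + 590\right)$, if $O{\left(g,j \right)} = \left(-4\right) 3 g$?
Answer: $-5323360$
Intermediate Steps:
$O{\left(g,j \right)} = - 12 g$
$\left(-3872 + O{\left(-64,34 \right)}\right) \left(5 \left(-15\right) \left(-15\right) + 590\right) = \left(-3872 - -768\right) \left(5 \left(-15\right) \left(-15\right) + 590\right) = \left(-3872 + 768\right) \left(\left(-75\right) \left(-15\right) + 590\right) = - 3104 \left(1125 + 590\right) = \left(-3104\right) 1715 = -5323360$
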